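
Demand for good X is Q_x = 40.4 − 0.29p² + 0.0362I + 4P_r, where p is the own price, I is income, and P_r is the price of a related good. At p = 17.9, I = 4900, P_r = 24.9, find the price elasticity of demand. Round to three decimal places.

Substituting, Q_x = 40.4 − 0.29(17.9)² + 0.0362(4900) + 4(24.9) = 40.4 − 92.9189 + 177.38 + 99.6 = 224.4611.
∂Q_x/∂p = −2·0.29·p = -10.382, so E_p = -10.382·(17.9/224.4611) ≈ -0.828.
|E_p| < 1: demand is inelastic.

-0.828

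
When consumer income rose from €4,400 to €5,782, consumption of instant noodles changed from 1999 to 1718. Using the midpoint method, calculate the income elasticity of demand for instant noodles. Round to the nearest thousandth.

%ΔQ = (1718 − 1999)/[(1999+1718)/2] = -281/1858.5 ≈ -0.1512.
%ΔM = (5,782 − 4,400)/[(4,400+5,782)/2] = 1382/5091 ≈ 0.2715.
E_I = %ΔQ/%ΔM ≈ -0.557.
E_I < 0: inferior good.

-0.557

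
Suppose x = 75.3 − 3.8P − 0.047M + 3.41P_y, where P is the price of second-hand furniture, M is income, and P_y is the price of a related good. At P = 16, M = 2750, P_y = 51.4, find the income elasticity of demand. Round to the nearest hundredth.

At the given point, x = 75.3 − 3.8(16) − 0.047(2750) + 3.41(51.4) = 75.3 − 60.8 − 129.25 + 175.274 = 60.524.
∂x/∂M = −0.047, so E_I = -0.047·(2750/60.524) ≈ -2.14.
E_I < 0: inferior good.

-2.14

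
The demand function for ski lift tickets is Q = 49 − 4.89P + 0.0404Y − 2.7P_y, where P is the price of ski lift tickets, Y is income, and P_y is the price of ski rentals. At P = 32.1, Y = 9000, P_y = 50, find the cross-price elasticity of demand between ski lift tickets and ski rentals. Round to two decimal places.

-1.12

Q = 49 − 4.89(32.1) + 0.0404(9000) − 2.7(50) = 49 − 156.969 + 363.6 − 135 = 120.631.
∂Q/∂P_y = −2.7, so E_xy = -2.7·(50/120.631) ≈ -1.12.
E_xy < 0: the goods are complements.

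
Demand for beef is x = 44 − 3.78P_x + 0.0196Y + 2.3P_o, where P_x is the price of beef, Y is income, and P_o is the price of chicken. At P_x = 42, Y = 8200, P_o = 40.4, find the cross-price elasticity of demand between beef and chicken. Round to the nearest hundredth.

x = 44 − 3.78(42) + 0.0196(8200) + 2.3(40.4) = 44 − 158.76 + 160.72 + 92.92 = 138.88.
∂x/∂P_o = +2.3, so E_xy = 2.3·(40.4/138.88) ≈ 0.67.
E_xy > 0: the goods are substitutes.

0.67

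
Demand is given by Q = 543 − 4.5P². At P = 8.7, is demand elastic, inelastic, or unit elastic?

At P = 8.7, Q = 202.395.
dQ/dP = −2·4.5·P = −78.3.
Point elasticity E = (dQ/dP)·(P/Q) = -78.3 × 8.7/202.395 ≈ -3.366.
|E| ≈ 3.366 > 1, so demand is elastic.

elastic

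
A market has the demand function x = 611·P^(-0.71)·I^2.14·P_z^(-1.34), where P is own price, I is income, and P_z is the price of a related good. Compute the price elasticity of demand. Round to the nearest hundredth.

-0.71

For a Cobb–Douglas (constant-elasticity) form x = A·P^α·…, the elasticity with respect to P equals the exponent α at every point.
Here the exponent on P is -0.71, so the price elasticity of demand is -0.71.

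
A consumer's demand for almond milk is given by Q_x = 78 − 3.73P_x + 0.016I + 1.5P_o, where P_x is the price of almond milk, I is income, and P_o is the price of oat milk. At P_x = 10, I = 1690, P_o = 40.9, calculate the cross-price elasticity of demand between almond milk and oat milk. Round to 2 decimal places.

Substituting, Q_x = 78 − 3.73(10) + 0.016(1690) + 1.5(40.9) = 78 − 37.3 + 27.04 + 61.35 = 129.09.
∂Q_x/∂P_o = +1.5, so E_xy = 1.5·(40.9/129.09) ≈ 0.48.
E_xy > 0: the goods are substitutes.

0.48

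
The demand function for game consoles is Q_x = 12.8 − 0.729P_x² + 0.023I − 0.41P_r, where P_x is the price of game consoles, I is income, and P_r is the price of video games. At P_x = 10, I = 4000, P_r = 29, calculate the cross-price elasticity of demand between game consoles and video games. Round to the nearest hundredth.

-0.59

Substituting, Q_x = 12.8 − 0.729(10)² + 0.023(4000) − 0.41(29) = 12.8 − 72.9 + 92 − 11.89 = 20.01.
∂Q_x/∂P_r = −0.41, so E_xy = -0.41·(29/20.01) ≈ -0.59.
E_xy < 0: the goods are complements.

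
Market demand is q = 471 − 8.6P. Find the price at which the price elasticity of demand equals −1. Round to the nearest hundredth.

For linear demand q = a − bP, E = −bP/(a − bP). |E| = 1 ⇒ bP = a − bP ⇒ P = a/(2b).
P = 471/(2·8.6) ≈ 27.38.

27.38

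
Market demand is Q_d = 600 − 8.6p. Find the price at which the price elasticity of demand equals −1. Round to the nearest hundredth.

34.88

For linear demand Q_d = a − bp, E = −bp/(a − bp). |E| = 1 ⇒ bp = a − bp ⇒ p = a/(2b).
p = 600/(2·8.6) ≈ 34.88.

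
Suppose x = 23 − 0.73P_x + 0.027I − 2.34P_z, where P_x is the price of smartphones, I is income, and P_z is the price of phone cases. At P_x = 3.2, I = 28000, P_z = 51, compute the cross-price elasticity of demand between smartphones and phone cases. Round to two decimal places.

At the given point, x = 23 − 0.73(3.2) + 0.027(28000) − 2.34(51) = 23 − 2.336 + 756 − 119.34 = 657.324.
∂x/∂P_z = −2.34, so E_xy = -2.34·(51/657.324) ≈ -0.18.
E_xy < 0: the goods are complements.

-0.18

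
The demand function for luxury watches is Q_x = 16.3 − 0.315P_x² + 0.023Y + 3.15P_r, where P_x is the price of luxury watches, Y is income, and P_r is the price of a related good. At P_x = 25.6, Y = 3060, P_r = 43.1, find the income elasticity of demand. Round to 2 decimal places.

Evaluating quantity at (P_x, Y, P_r) gives Q_x = 16.3 − 0.315(25.6)² + 0.023(3060) + 3.15(43.1) = 16.3 − 206.4384 + 70.38 + 135.765 = 16.0066.
∂Q_x/∂Y = +0.023, so E_I = 0.023·(3060/16.0066) ≈ 4.40.
E_I > 1: normal good (luxury).

4.40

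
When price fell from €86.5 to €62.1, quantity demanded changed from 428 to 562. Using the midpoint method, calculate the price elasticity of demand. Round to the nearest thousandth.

%Δq = (562 − 428)/[(428 + 562)/2] = 134/495 ≈ 0.2707.
%ΔP = (62.1 − 86.5)/[(86.5 + 62.1)/2] = -24.4/74.3 ≈ -0.3284.
Arc elasticity E = %Δq/%ΔP ≈ 0.2707/-0.3284 ≈ -0.824.
|E| < 1: demand is inelastic over this range.

-0.824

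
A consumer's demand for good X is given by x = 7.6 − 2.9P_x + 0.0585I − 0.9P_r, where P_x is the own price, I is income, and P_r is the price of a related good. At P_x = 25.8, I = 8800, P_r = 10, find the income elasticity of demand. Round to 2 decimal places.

1.17

Evaluating quantity at (P_x, I, P_r) gives x = 7.6 − 2.9(25.8) + 0.0585(8800) − 0.9(10) = 7.6 − 74.82 + 514.8 − 9 = 438.58.
∂x/∂I = +0.0585, so E_I = 0.0585·(8800/438.58) ≈ 1.17.
E_I > 1: normal good (luxury).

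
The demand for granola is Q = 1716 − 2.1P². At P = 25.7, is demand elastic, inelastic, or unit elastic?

elastic

At P = 25.7, Q = 328.971.
dQ/dP = −2·2.1·P = −107.94.
Point elasticity E = (dQ/dP)·(P/Q) = -107.94 × 25.7/328.971 ≈ -8.433.
|E| ≈ 8.433 > 1, so demand is elastic.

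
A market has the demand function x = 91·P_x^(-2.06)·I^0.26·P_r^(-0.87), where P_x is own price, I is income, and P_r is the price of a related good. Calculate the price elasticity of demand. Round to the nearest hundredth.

-2.06

For a Cobb–Douglas (constant-elasticity) form x = A·P_x^α·…, the elasticity with respect to P_x equals the exponent α at every point.
Here the exponent on P_x is -2.06, so the price elasticity of demand is -2.06.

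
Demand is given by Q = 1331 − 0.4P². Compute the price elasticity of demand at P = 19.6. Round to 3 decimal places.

At P = 19.6, Q = 1177.336.
dQ/dP = −2·0.4·P = −15.68.
Point elasticity E = (dQ/dP)·(P/Q) = -15.68 × 19.6/1177.336 ≈ -0.261.
|E| < 1, so demand is inelastic at this price.

-0.261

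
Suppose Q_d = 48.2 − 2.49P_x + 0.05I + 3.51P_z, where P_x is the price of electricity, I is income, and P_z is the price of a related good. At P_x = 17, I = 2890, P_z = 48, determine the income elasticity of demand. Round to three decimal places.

0.453

At the given point, Q_d = 48.2 − 2.49(17) + 0.05(2890) + 3.51(48) = 48.2 − 42.33 + 144.5 + 168.48 = 318.85.
∂Q_d/∂I = +0.05, so E_I = 0.05·(2890/318.85) ≈ 0.453.
E_I ∈ (0,1): normal good (necessity).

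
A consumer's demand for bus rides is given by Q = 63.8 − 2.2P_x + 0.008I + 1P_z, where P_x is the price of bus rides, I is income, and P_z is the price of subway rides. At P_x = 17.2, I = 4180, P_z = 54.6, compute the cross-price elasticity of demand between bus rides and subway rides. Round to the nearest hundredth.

0.48

Evaluating quantity at (P_x, I, P_z) gives Q = 63.8 − 2.2(17.2) + 0.008(4180) + 1(54.6) = 63.8 − 37.84 + 33.44 + 54.6 = 114.
∂Q/∂P_z = +1, so E_xy = 1·(54.6/114) ≈ 0.48.
E_xy > 0: the goods are substitutes.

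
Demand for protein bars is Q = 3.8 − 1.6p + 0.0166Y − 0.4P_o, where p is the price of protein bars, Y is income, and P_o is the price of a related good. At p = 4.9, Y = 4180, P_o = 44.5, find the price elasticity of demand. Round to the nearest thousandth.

Evaluating quantity at (p, Y, P_o) gives Q = 3.8 − 1.6(4.9) + 0.0166(4180) − 0.4(44.5) = 3.8 − 7.84 + 69.388 − 17.8 = 47.548.
∂Q/∂p = −1.6, so E_p = (−1.6)·(4.9/47.548) ≈ -0.165.
|E_p| < 1: demand is inelastic.

-0.165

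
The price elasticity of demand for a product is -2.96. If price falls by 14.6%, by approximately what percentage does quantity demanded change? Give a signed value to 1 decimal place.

43.2

%ΔQ ≈ E × %ΔP = (-2.96) × (-14.6%) ≈ 43.2%.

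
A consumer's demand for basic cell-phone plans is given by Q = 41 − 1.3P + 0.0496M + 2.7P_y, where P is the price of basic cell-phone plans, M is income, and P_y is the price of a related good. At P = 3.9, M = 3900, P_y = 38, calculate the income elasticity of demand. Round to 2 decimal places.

0.58

Substituting, Q = 41 − 1.3(3.9) + 0.0496(3900) + 2.7(38) = 41 − 5.07 + 193.44 + 102.6 = 331.97.
∂Q/∂M = +0.0496, so E_I = 0.0496·(3900/331.97) ≈ 0.58.
E_I ∈ (0,1): normal good (necessity).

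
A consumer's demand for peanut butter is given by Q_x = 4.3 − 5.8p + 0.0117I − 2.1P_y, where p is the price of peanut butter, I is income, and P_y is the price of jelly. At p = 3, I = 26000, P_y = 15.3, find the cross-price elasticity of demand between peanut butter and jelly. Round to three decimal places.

Q_x = 4.3 − 5.8(3) + 0.0117(26000) − 2.1(15.3) = 4.3 − 17.4 + 304.2 − 32.13 = 258.97.
∂Q_x/∂P_y = −2.1, so E_xy = -2.1·(15.3/258.97) ≈ -0.124.
E_xy < 0: the goods are complements.

-0.124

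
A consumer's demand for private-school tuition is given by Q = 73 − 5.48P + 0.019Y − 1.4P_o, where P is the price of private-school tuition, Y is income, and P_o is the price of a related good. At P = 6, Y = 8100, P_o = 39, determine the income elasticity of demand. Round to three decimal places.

1.104

First evaluate Q: 73 − 5.48(6) + 0.019(8100) − 1.4(39) = 73 − 32.88 + 153.9 − 54.6 = 139.42.
∂Q/∂Y = +0.019, so E_I = 0.019·(8100/139.42) ≈ 1.104.
E_I > 1: normal good (luxury).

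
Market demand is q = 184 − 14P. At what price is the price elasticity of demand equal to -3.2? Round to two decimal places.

Set −bP/(a − bP) = −3.2 ⇒ bP = 3.2(a − bP) ⇒ bP(1+3.2) = 3.2·a.
P = 3.2·184/(14·4.2) ≈ 10.01.

10.01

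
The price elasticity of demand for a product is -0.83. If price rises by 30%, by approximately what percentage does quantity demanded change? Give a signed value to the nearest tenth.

-24.9

%ΔQ ≈ E × %ΔP = (-0.83) × (30%) = -24.9%.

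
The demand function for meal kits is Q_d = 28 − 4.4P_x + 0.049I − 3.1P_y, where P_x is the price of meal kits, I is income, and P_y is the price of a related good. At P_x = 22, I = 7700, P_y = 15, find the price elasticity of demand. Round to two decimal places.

Q_d = 28 − 4.4(22) + 0.049(7700) − 3.1(15) = 28 − 96.8 + 377.3 − 46.5 = 262.
∂Q_d/∂P_x = −4.4, so E_p = (−4.4)·(22/262) ≈ -0.37.
|E_p| < 1: demand is inelastic.

-0.37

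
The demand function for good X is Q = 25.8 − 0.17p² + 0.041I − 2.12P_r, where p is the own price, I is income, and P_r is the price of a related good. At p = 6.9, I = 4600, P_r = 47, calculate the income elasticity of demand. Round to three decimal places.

Q = 25.8 − 0.17(6.9)² + 0.041(4600) − 2.12(47) = 25.8 − 8.0937 + 188.6 − 99.64 = 106.6663.
∂Q/∂I = +0.041, so E_I = 0.041·(4600/106.6663) ≈ 1.768.
E_I > 1: normal good (luxury).

1.768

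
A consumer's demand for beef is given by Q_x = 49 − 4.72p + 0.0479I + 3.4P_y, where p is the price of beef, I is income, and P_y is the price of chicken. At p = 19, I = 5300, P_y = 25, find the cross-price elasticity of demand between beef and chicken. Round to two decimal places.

0.29

Substituting, Q_x = 49 − 4.72(19) + 0.0479(5300) + 3.4(25) = 49 − 89.68 + 253.87 + 85 = 298.19.
∂Q_x/∂P_y = +3.4, so E_xy = 3.4·(25/298.19) ≈ 0.29.
E_xy > 0: the goods are substitutes.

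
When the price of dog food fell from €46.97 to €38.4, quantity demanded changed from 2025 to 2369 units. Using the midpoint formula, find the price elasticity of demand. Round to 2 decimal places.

%ΔQ = (2369 − 2025)/[(2025 + 2369)/2] = 344/2197 ≈ 0.1566.
%Δp = (38.4 − 46.97)/[(46.97 + 38.4)/2] = -8.57/42.685 ≈ -0.2008.
Arc elasticity E = %ΔQ/%Δp ≈ 0.1566/-0.2008 ≈ -0.78.
|E| < 1: demand is inelastic over this range.

-0.78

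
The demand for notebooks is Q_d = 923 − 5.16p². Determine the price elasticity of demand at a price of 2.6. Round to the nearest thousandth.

-0.079

At p = 2.6, Q_d = 888.1184.
dQ_d/dp = −2·5.16·p = −26.832.
Point elasticity E = (dQ_d/dp)·(p/Q_d) = -26.832 × 2.6/888.1184 ≈ -0.079.
|E| < 1, so demand is inelastic at this price.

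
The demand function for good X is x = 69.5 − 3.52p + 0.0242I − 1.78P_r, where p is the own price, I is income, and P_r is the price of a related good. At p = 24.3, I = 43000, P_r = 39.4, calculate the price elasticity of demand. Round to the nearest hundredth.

x = 69.5 − 3.52(24.3) + 0.0242(43000) − 1.78(39.4) = 69.5 − 85.536 + 1040.6 − 70.132 = 954.432.
∂x/∂p = −3.52, so E_p = (−3.52)·(24.3/954.432) ≈ -0.09.
|E_p| < 1: demand is inelastic.

-0.09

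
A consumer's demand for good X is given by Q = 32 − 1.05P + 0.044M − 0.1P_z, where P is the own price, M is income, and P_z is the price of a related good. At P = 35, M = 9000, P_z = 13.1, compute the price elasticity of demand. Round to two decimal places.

Substituting, Q = 32 − 1.05(35) + 0.044(9000) − 0.1(13.1) = 32 − 36.75 + 396 − 1.31 = 389.94.
∂Q/∂P = −1.05, so E_p = (−1.05)·(35/389.94) ≈ -0.09.
|E_p| < 1: demand is inelastic.

-0.09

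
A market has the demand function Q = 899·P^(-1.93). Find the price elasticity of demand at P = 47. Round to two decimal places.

For a Cobb–Douglas (constant-elasticity) form Q = A·P^α·…, the elasticity with respect to P equals the exponent α at every point.
Here the exponent on P is -1.93, so the price elasticity of demand is -1.93.

-1.93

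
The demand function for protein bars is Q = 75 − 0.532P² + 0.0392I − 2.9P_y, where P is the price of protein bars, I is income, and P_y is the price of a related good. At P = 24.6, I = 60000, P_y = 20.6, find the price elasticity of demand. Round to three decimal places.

At the given point, Q = 75 − 0.532(24.6)² + 0.0392(60000) − 2.9(20.6) = 75 − 321.9451 + 2352 − 59.74 = 2045.3149.
∂Q/∂P = −2·0.532·P = -26.1744, so E_p = -26.1744·(24.6/2045.3149) ≈ -0.315.
|E_p| < 1: demand is inelastic.

-0.315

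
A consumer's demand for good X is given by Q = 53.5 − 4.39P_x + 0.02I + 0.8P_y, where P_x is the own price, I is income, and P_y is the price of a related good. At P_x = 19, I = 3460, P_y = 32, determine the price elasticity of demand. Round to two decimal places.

-1.29

Substituting, Q = 53.5 − 4.39(19) + 0.02(3460) + 0.8(32) = 53.5 − 83.41 + 69.2 + 25.6 = 64.89.
∂Q/∂P_x = −4.39, so E_p = (−4.39)·(19/64.89) ≈ -1.29.
|E_p| > 1: demand is elastic.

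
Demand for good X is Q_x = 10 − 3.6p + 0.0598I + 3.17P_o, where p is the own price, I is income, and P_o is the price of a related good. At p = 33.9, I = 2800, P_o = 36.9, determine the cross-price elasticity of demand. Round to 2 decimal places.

First evaluate Q_x: 10 − 3.6(33.9) + 0.0598(2800) + 3.17(36.9) = 10 − 122.04 + 167.44 + 116.973 = 172.373.
∂Q_x/∂P_o = +3.17, so E_xy = 3.17·(36.9/172.373) ≈ 0.68.
E_xy > 0: the goods are substitutes.

0.68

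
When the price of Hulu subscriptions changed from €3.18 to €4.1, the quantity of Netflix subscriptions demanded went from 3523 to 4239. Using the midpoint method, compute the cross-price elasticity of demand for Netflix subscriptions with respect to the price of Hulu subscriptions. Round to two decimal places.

%ΔQ_x = (4239 − 3523)/[(3523+4239)/2] = 716/3881 ≈ 0.1845.
%ΔP_y = (4.1 − 3.18)/[(3.18+4.1)/2] ≈ 0.2527.
E_xy = 0.1845/0.2527 ≈ 0.73.
E_xy > 0, so Netflix subscriptions and Hulu subscriptions are substitutes.

0.73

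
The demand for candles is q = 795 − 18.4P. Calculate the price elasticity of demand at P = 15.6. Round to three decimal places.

At P = 15.6, q = 507.96.
dq/dP = −18.4.
Point elasticity E = (dq/dP)·(P/q) = -18.4 × 15.6/507.96 ≈ -0.565.
|E| < 1, so demand is inelastic at this price.

-0.565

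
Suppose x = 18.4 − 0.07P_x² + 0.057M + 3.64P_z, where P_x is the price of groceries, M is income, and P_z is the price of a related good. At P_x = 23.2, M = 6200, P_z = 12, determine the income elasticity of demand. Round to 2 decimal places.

0.94

First evaluate x: 18.4 − 0.07(23.2)² + 0.057(6200) + 3.64(12) = 18.4 − 37.6768 + 353.4 + 43.68 = 377.8032.
∂x/∂M = +0.057, so E_I = 0.057·(6200/377.8032) ≈ 0.94.
E_I ∈ (0,1): normal good (necessity).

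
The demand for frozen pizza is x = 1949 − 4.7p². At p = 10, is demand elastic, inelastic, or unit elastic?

inelastic

At p = 10, x = 1479.
dx/dp = −2·4.7·p = −94.
Point elasticity E = (dx/dp)·(p/x) = -94 × 10/1479 ≈ -0.636.
|E| ≈ 0.636 < 1, so demand is inelastic.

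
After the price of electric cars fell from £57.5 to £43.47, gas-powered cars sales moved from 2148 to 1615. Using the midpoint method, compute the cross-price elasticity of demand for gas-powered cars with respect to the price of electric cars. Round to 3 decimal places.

%ΔQ_x = (1615 − 2148)/[(2148+1615)/2] = -533/1881.5 ≈ -0.2833.
%ΔP_y = (43.47 − 57.5)/[(57.5+43.47)/2] ≈ -0.2779.
E_xy = -0.2833/-0.2779 ≈ 1.019.
E_xy > 0, so gas-powered cars and electric cars are substitutes.

1.019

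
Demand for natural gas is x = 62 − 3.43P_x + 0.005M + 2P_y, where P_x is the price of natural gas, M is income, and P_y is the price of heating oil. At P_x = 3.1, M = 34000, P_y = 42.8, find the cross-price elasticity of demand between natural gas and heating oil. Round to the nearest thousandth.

0.279

x = 62 − 3.43(3.1) + 0.005(34000) + 2(42.8) = 62 − 10.633 + 170 + 85.6 = 306.967.
∂x/∂P_y = +2, so E_xy = 2·(42.8/306.967) ≈ 0.279.
E_xy > 0: the goods are substitutes.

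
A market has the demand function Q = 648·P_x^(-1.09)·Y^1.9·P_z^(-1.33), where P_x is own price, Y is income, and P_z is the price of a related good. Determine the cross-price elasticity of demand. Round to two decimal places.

-1.33

For a Cobb–Douglas (constant-elasticity) form Q = A·P_z^α·…, the elasticity with respect to P_z equals the exponent α at every point.
Here the exponent on P_z is -1.33, so the cross-price elasticity of demand is -1.33.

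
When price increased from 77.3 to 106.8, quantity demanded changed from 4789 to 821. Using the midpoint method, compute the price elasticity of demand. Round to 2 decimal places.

-4.41

%ΔQ = (821 − 4789)/[(4789 + 821)/2] = -3968/2805 ≈ -1.4146.
%Δp = (106.8 − 77.3)/[(77.3 + 106.8)/2] = 29.5/92.05 ≈ 0.3205.
Arc elasticity E = %ΔQ/%Δp ≈ -1.4146/0.3205 ≈ -4.41.
|E| > 1: demand is elastic over this range.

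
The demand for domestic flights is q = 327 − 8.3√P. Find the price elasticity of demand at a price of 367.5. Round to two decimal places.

-0.47

At P = 367.5, q = 167.8866.
dq/dP = −8.3/(2√P) = −8.3/(2·19.1703).
Point elasticity E = (dq/dP)·(P/q) = -0.2165 × 367.5/167.8866 ≈ -0.47.
|E| < 1, so demand is inelastic at this price.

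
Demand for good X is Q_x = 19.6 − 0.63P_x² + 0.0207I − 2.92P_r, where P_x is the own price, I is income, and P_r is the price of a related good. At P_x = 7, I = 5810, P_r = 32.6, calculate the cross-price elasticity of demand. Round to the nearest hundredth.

Evaluating quantity at (P_x, I, P_r) gives Q_x = 19.6 − 0.63(7)² + 0.0207(5810) − 2.92(32.6) = 19.6 − 30.87 + 120.267 − 95.192 = 13.805.
∂Q_x/∂P_r = −2.92, so E_xy = -2.92·(32.6/13.805) ≈ -6.90.
E_xy < 0: the goods are complements.

-6.90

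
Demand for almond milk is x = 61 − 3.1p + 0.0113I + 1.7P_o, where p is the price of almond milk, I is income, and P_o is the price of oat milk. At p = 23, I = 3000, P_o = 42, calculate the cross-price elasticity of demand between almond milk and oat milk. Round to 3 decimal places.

0.752

x = 61 − 3.1(23) + 0.0113(3000) + 1.7(42) = 61 − 71.3 + 33.9 + 71.4 = 95.
∂x/∂P_o = +1.7, so E_xy = 1.7·(42/95) ≈ 0.752.
E_xy > 0: the goods are substitutes.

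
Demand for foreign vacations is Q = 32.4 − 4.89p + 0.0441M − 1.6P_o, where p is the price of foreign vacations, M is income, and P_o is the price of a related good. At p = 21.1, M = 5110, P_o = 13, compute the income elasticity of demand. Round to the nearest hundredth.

Evaluating quantity at (p, M, P_o) gives Q = 32.4 − 4.89(21.1) + 0.0441(5110) − 1.6(13) = 32.4 − 103.179 + 225.351 − 20.8 = 133.772.
∂Q/∂M = +0.0441, so E_I = 0.0441·(5110/133.772) ≈ 1.68.
E_I > 1: normal good (luxury).

1.68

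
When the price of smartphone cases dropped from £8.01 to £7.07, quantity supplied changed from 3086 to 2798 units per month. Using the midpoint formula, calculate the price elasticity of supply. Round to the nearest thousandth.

0.785

%ΔQ = (2798 − 3086)/[(3086 + 2798)/2] = -288/2942 ≈ -0.0979.
%ΔP = (7.07 − 8.01)/[(8.01 + 7.07)/2] = -0.94/7.54 ≈ -0.1247.
Arc elasticity E = %ΔQ/%ΔP ≈ -0.0979/-0.1247 ≈ 0.785.
|E| < 1: supply is inelastic over this range.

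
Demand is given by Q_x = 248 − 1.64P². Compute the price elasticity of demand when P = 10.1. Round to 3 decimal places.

-4.146

At P = 10.1, Q_x = 80.7036.
dQ_x/dP = −2·1.64·P = −33.128.
Point elasticity E = (dQ_x/dP)·(P/Q_x) = -33.128 × 10.1/80.7036 ≈ -4.146.
|E| > 1, so demand is elastic at this price.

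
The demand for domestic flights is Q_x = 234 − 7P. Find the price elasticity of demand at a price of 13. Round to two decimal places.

-0.64

At P = 13, Q_x = 143.
dQ_x/dP = −7.
Point elasticity E = (dQ_x/dP)·(P/Q_x) = -7 × 13/143 ≈ -0.64.
|E| < 1, so demand is inelastic at this price.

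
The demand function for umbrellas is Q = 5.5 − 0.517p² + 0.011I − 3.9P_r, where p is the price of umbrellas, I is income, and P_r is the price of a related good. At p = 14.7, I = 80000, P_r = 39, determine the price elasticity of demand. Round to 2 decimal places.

Evaluating quantity at (p, I, P_r) gives Q = 5.5 − 0.517(14.7)² + 0.011(80000) − 3.9(39) = 5.5 − 111.7185 + 880 − 152.1 = 621.6815.
∂Q/∂p = −2·0.517·p = -15.1998, so E_p = -15.1998·(14.7/621.6815) ≈ -0.36.
|E_p| < 1: demand is inelastic.

-0.36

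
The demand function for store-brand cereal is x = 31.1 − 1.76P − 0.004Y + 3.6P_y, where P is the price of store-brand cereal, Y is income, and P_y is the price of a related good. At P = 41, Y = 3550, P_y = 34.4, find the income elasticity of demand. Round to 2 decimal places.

Evaluating quantity at (P, Y, P_y) gives x = 31.1 − 1.76(41) − 0.004(3550) + 3.6(34.4) = 31.1 − 72.16 − 14.2 + 123.84 = 68.58.
∂x/∂Y = −0.004, so E_I = -0.004·(3550/68.58) ≈ -0.21.
E_I < 0: inferior good.

-0.21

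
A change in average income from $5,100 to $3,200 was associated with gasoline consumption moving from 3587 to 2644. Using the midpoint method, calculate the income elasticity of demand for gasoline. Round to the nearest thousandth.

%ΔQ = (2644 − 3587)/[(3587+2644)/2] = -943/3115.5 ≈ -0.3027.
%ΔM = (3,200 − 5,100)/[(5,100+3,200)/2] = -1900/4150 ≈ -0.4578.
E_I = %ΔQ/%ΔM ≈ 0.661.
E_I ∈ (0,1): normal good (necessity).

0.661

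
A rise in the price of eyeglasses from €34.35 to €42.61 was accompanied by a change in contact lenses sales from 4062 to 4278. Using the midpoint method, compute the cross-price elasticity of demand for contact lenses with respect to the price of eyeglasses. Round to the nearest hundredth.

%ΔQ_x = (4278 − 4062)/[(4062+4278)/2] = 216/4170 ≈ 0.0518.
%ΔP_y = (42.61 − 34.35)/[(34.35+42.61)/2] ≈ 0.2147.
E_xy = 0.0518/0.2147 ≈ 0.24.
E_xy > 0, so contact lenses and eyeglasses are substitutes.

0.24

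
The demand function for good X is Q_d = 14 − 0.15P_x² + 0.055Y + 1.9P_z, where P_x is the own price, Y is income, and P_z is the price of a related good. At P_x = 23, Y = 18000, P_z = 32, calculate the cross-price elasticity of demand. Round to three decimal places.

0.062

First evaluate Q_d: 14 − 0.15(23)² + 0.055(18000) + 1.9(32) = 14 − 79.35 + 990 + 60.8 = 985.45.
∂Q_d/∂P_z = +1.9, so E_xy = 1.9·(32/985.45) ≈ 0.062.
E_xy > 0: the goods are substitutes.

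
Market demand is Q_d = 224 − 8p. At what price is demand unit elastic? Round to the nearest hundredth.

14.00

For linear demand Q_d = a − bp, E = −bp/(a − bp). |E| = 1 ⇒ bp = a − bp ⇒ p = a/(2b).
p = 224/(2·8) = 14.00.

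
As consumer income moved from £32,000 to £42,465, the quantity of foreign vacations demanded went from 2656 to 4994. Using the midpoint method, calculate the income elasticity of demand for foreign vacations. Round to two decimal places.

2.17

%ΔQ = (4994 − 2656)/[(2656+4994)/2] = 2338/3825 ≈ 0.6112.
%ΔI = (42,465 − 32,000)/[(32,000+42,465)/2] = 10465/37232.5 ≈ 0.2811.
E_I = %ΔQ/%ΔI ≈ 2.17.
E_I > 1: normal good (luxury).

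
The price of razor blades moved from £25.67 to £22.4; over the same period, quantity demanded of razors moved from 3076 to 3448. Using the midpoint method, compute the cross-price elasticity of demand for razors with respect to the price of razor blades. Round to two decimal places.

%ΔQ_x = (3448 − 3076)/[(3076+3448)/2] = 372/3262 ≈ 0.1140.
%ΔP_y = (22.4 − 25.67)/[(25.67+22.4)/2] ≈ -0.1361.
E_xy = 0.1140/-0.1361 ≈ -0.84.
E_xy < 0, so razors and razor blades are complements.

-0.84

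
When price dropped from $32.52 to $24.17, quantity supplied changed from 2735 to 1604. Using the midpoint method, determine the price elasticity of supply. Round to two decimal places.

1.77

%Δq = (1604 − 2735)/[(2735 + 1604)/2] = -1131/2169.5 ≈ -0.5213.
%ΔP = (24.17 − 32.52)/[(32.52 + 24.17)/2] = -8.35/28.345 ≈ -0.2946.
Arc elasticity E = %Δq/%ΔP ≈ -0.5213/-0.2946 ≈ 1.77.
|E| > 1: supply is elastic over this range.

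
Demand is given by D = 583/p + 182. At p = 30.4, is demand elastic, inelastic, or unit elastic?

inelastic

At p = 30.4, D = 201.1776.
dD/dp = −583/p² = −0.6308.
Point elasticity E = (dD/dp)·(p/D) = -0.6308 × 30.4/201.1776 ≈ -0.095.
|E| ≈ 0.095 < 1, so demand is inelastic.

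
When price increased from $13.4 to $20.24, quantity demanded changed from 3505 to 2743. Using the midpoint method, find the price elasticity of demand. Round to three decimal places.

%ΔQ = (2743 − 3505)/[(3505 + 2743)/2] = -762/3124 ≈ -0.2439.
%ΔP = (20.24 − 13.4)/[(13.4 + 20.24)/2] = 6.84/16.82 ≈ 0.4067.
Arc elasticity E = %ΔQ/%ΔP ≈ -0.2439/0.4067 ≈ -0.600.
|E| < 1: demand is inelastic over this range.

-0.600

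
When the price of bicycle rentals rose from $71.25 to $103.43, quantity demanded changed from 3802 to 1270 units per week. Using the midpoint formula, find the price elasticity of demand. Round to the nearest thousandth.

%ΔQ = (1270 − 3802)/[(3802 + 1270)/2] = -2532/2536 ≈ -0.9984.
%ΔP = (103.43 − 71.25)/[(71.25 + 103.43)/2] = 32.18/87.34 ≈ 0.3684.
Arc elasticity E = %ΔQ/%ΔP ≈ -0.9984/0.3684 ≈ -2.710.
|E| > 1: demand is elastic over this range.

-2.710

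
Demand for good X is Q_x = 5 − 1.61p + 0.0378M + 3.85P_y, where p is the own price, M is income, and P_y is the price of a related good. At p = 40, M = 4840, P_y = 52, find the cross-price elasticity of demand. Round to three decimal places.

0.618

At the given point, Q_x = 5 − 1.61(40) + 0.0378(4840) + 3.85(52) = 5 − 64.4 + 182.952 + 200.2 = 323.752.
∂Q_x/∂P_y = +3.85, so E_xy = 3.85·(52/323.752) ≈ 0.618.
E_xy > 0: the goods are substitutes.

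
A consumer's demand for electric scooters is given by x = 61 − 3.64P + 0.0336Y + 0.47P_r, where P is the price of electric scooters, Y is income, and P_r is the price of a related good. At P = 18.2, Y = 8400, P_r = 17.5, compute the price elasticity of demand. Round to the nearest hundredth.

-0.23

Substituting, x = 61 − 3.64(18.2) + 0.0336(8400) + 0.47(17.5) = 61 − 66.248 + 282.24 + 8.225 = 285.217.
∂x/∂P = −3.64, so E_p = (−3.64)·(18.2/285.217) ≈ -0.23.
|E_p| < 1: demand is inelastic.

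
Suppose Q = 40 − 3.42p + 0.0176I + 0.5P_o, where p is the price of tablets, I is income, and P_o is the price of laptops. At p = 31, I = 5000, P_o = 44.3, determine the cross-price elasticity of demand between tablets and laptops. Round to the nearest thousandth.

0.502

At the given point, Q = 40 − 3.42(31) + 0.0176(5000) + 0.5(44.3) = 40 − 106.02 + 88 + 22.15 = 44.13.
∂Q/∂P_o = +0.5, so E_xy = 0.5·(44.3/44.13) ≈ 0.502.
E_xy > 0: the goods are substitutes.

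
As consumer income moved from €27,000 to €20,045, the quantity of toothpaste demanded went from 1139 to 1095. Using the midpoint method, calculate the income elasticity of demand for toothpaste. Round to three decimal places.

0.133

%ΔQ = (1095 − 1139)/[(1139+1095)/2] = -44/1117 ≈ -0.0394.
%ΔI = (20,045 − 27,000)/[(27,000+20,045)/2] = -6955/23522.5 ≈ -0.2957.
E_I = %ΔQ/%ΔI ≈ 0.133.
E_I ∈ (0,1): normal good (necessity).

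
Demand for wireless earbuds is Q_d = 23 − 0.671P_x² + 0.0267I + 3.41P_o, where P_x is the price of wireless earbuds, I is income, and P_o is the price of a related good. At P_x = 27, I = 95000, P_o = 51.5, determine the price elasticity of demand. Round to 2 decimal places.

Evaluating quantity at (P_x, I, P_o) gives Q_d = 23 − 0.671(27)² + 0.0267(95000) + 3.41(51.5) = 23 − 489.159 + 2536.5 + 175.615 = 2245.956.
∂Q_d/∂P_x = −2·0.671·P_x = -36.234, so E_p = -36.234·(27/2245.956) ≈ -0.44.
|E_p| < 1: demand is inelastic.

-0.44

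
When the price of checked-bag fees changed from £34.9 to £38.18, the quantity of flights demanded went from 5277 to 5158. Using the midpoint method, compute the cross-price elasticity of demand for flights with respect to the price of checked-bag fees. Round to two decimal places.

%ΔQ_x = (5158 − 5277)/[(5277+5158)/2] = -119/5217.5 ≈ -0.0228.
%ΔP_y = (38.18 − 34.9)/[(34.9+38.18)/2] ≈ 0.0898.
E_xy = -0.0228/0.0898 ≈ -0.25.
E_xy < 0, so flights and checked-bag fees are complements.

-0.25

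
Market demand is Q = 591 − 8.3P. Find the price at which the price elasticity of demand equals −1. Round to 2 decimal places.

For linear demand Q = a − bP, E = −bP/(a − bP). |E| = 1 ⇒ bP = a − bP ⇒ P = a/(2b).
P = 591/(2·8.3) ≈ 35.60.

35.60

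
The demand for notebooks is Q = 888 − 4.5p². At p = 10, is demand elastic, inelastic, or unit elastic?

elastic

At p = 10, Q = 438.
dQ/dp = −2·4.5·p = −90.
Point elasticity E = (dQ/dp)·(p/Q) = -90 × 10/438 ≈ -2.055.
|E| ≈ 2.055 > 1, so demand is elastic.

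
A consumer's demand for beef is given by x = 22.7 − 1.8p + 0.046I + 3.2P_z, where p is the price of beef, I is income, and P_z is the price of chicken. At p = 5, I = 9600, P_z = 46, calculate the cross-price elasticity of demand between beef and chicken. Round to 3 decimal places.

x = 22.7 − 1.8(5) + 0.046(9600) + 3.2(46) = 22.7 − 9 + 441.6 + 147.2 = 602.5.
∂x/∂P_z = +3.2, so E_xy = 3.2·(46/602.5) ≈ 0.244.
E_xy > 0: the goods are substitutes.

0.244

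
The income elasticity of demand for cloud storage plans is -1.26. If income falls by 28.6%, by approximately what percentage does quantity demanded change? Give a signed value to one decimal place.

%ΔQ ≈ E × %ΔI = (-1.26) × (-28.6%) ≈ 36.0%.

36.0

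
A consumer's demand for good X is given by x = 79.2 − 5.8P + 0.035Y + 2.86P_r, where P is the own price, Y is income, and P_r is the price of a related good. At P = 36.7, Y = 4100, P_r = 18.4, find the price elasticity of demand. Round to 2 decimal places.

x = 79.2 − 5.8(36.7) + 0.035(4100) + 2.86(18.4) = 79.2 − 212.86 + 143.5 + 52.624 = 62.464.
∂x/∂P = −5.8, so E_p = (−5.8)·(36.7/62.464) ≈ -3.41.
|E_p| > 1: demand is elastic.

-3.41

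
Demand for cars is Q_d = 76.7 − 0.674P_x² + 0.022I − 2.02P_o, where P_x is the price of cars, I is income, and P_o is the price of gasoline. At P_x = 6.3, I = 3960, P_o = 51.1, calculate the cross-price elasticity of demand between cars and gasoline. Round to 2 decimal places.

-3.05

First evaluate Q_d: 76.7 − 0.674(6.3)² + 0.022(3960) − 2.02(51.1) = 76.7 − 26.7511 + 87.12 − 103.222 = 33.8469.
∂Q_d/∂P_o = −2.02, so E_xy = -2.02·(51.1/33.8469) ≈ -3.05.
E_xy < 0: the goods are complements.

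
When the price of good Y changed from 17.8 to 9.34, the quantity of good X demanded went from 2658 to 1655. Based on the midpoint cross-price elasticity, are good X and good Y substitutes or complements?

%ΔQ_x = (1655 − 2658)/[(2658+1655)/2] = -1003/2156.5 ≈ -0.4651.
%ΔP_y = (9.34 − 17.8)/[(17.8+9.34)/2] ≈ -0.6234.
E_xy = -0.4651/-0.6234 ≈ 0.746.
E_xy > 0, so the goods are substitutes.

substitutes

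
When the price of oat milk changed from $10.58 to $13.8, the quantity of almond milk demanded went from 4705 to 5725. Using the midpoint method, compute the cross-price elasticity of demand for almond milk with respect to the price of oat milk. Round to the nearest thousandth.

%ΔQ_x = (5725 − 4705)/[(4705+5725)/2] = 1020/5215 ≈ 0.1956.
%ΔP_y = (13.8 − 10.58)/[(10.58+13.8)/2] ≈ 0.2642.
E_xy = 0.1956/0.2642 ≈ 0.740.
E_xy > 0, so almond milk and oat milk are substitutes.

0.740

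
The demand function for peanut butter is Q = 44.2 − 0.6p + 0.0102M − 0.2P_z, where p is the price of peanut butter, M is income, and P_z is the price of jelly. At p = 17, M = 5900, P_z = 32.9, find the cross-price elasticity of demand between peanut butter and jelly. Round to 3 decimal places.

Q = 44.2 − 0.6(17) + 0.0102(5900) − 0.2(32.9) = 44.2 − 10.2 + 60.18 − 6.58 = 87.6.
∂Q/∂P_z = −0.2, so E_xy = -0.2·(32.9/87.6) ≈ -0.075.
E_xy < 0: the goods are complements.

-0.075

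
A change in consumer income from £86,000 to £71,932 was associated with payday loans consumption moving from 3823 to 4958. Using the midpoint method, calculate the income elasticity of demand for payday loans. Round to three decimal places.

-1.451

%ΔQ = (4958 − 3823)/[(3823+4958)/2] = 1135/4390.5 ≈ 0.2585.
%ΔM = (71,932 − 86,000)/[(86,000+71,932)/2] = -14068/78966 ≈ -0.1782.
E_I = %ΔQ/%ΔM ≈ -1.451.
E_I < 0: inferior good.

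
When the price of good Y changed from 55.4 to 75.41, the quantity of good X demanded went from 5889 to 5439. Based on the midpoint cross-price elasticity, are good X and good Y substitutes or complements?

%ΔQ_x = (5439 − 5889)/[(5889+5439)/2] = -450/5664 ≈ -0.0794.
%ΔP_y = (75.41 − 55.4)/[(55.4+75.41)/2] ≈ 0.3059.
E_xy = -0.0794/0.3059 ≈ -0.260.
E_xy < 0, so the goods are complements.

complements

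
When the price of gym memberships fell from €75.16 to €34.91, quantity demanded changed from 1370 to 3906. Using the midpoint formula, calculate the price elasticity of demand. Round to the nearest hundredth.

-1.31

%ΔQ = (3906 − 1370)/[(1370 + 3906)/2] = 2536/2638 ≈ 0.9613.
%Δp = (34.91 − 75.16)/[(75.16 + 34.91)/2] = -40.25/55.035 ≈ -0.7314.
Arc elasticity E = %ΔQ/%Δp ≈ 0.9613/-0.7314 ≈ -1.31.
|E| > 1: demand is elastic over this range.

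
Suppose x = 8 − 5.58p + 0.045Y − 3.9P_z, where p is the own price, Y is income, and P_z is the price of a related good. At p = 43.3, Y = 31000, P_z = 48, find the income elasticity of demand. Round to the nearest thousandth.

At the given point, x = 8 − 5.58(43.3) + 0.045(31000) − 3.9(48) = 8 − 241.614 + 1395 − 187.2 = 974.186.
∂x/∂Y = +0.045, so E_I = 0.045·(31000/974.186) ≈ 1.432.
E_I > 1: normal good (luxury).

1.432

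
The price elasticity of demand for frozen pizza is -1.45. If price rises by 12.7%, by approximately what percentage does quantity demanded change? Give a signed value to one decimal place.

-18.4

%ΔQ ≈ E × %ΔP = (-1.45) × (12.7%) ≈ -18.4%.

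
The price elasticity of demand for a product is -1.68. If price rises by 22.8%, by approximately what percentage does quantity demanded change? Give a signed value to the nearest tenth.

%ΔQ ≈ E × %ΔP = (-1.68) × (22.8%) ≈ -38.3%.

-38.3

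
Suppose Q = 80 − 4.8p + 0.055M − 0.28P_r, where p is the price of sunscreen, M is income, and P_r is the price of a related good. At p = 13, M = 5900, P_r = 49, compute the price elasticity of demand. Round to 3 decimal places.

-0.190

At the given point, Q = 80 − 4.8(13) + 0.055(5900) − 0.28(49) = 80 − 62.4 + 324.5 − 13.72 = 328.38.
∂Q/∂p = −4.8, so E_p = (−4.8)·(13/328.38) ≈ -0.190.
|E_p| < 1: demand is inelastic.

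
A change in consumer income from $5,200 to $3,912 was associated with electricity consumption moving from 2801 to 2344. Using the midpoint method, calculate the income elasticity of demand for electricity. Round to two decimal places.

0.63

%ΔQ = (2344 − 2801)/[(2801+2344)/2] = -457/2572.5 ≈ -0.1776.
%ΔM = (3,912 − 5,200)/[(5,200+3,912)/2] = -1288/4556 ≈ -0.2827.
E_I = %ΔQ/%ΔM ≈ 0.63.
E_I ∈ (0,1): normal good (necessity).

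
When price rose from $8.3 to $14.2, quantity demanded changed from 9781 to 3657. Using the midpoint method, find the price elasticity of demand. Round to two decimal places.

%ΔQ = (3657 − 9781)/[(9781 + 3657)/2] = -6124/6719 ≈ -0.9114.
%ΔP = (14.2 − 8.3)/[(8.3 + 14.2)/2] = 5.9/11.25 ≈ 0.5244.
Arc elasticity E = %ΔQ/%ΔP ≈ -0.9114/0.5244 ≈ -1.74.
|E| > 1: demand is elastic over this range.

-1.74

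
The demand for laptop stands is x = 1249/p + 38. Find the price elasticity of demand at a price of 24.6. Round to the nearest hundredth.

-0.57

At p = 24.6, x = 88.7724.
dx/dp = −1249/p² = −2.0639.
Point elasticity E = (dx/dp)·(p/x) = -2.0639 × 24.6/88.7724 ≈ -0.57.
|E| < 1, so demand is inelastic at this price.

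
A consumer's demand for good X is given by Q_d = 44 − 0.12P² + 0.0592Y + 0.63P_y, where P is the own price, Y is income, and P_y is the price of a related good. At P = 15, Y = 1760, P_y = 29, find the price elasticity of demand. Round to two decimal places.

Substituting, Q_d = 44 − 0.12(15)² + 0.0592(1760) + 0.63(29) = 44 − 27 + 104.192 + 18.27 = 139.462.
∂Q_d/∂P = −2·0.12·P = -3.6, so E_p = -3.6·(15/139.462) ≈ -0.39.
|E_p| < 1: demand is inelastic.

-0.39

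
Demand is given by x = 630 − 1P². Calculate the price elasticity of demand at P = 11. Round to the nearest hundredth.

At P = 11, x = 509.
dx/dP = −2·1·P = −22.
Point elasticity E = (dx/dP)·(P/x) = -22 × 11/509 ≈ -0.48.
|E| < 1, so demand is inelastic at this price.

-0.48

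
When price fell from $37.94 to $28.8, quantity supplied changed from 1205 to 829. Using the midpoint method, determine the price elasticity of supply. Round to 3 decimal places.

%ΔQ = (829 − 1205)/[(1205 + 829)/2] = -376/1017 ≈ -0.3697.
%ΔP = (28.8 − 37.94)/[(37.94 + 28.8)/2] = -9.14/33.37 ≈ -0.2739.
Arc elasticity E = %ΔQ/%ΔP ≈ -0.3697/-0.2739 ≈ 1.350.
|E| > 1: supply is elastic over this range.

1.350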